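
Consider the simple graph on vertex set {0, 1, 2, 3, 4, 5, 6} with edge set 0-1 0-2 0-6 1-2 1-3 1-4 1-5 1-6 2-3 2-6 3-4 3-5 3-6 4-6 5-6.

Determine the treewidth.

A width-3 tree decomposition is:
Bags: B1 = {1, 3, 5, 6}  B2 = {1, 2, 3, 6}  B3 = {0, 1, 2, 6}  B4 = {1, 3, 4, 6}
Tree: B1–B2, B2–B3, B2–B4
Each bag holds 4 vertices, so the decomposition has width 3, which upper-bounds the treewidth. Conversely, {0, 1, 2, 6} is a clique of size 4, and the vertices of any clique must share a bag in every tree decomposition; so some bag has ≥ 4 vertices and tw(G) ≥ 3. The upper and lower bounds meet at 3, so that is the treewidth.

3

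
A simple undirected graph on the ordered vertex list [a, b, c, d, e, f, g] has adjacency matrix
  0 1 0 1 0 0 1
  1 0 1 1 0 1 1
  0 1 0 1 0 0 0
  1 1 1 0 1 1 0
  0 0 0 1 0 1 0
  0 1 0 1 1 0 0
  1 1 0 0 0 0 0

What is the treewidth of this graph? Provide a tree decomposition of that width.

Treewidth 2.
One such decomposition:
Bags: B1 = {a, b, d}  B2 = {a, b, g}  B3 = {b, d, f}  B4 = {b, c, d}  B5 = {d, e, f}
Tree: B1–B2, B1–B3, B1–B4, B3–B5

Each bag holds 3 vertices, so the decomposition has width 2, which upper-bounds the treewidth. On the other hand G contains the 3-clique {d, e, f}. A clique must lie in a single bag of any decomposition, so no decomposition can have width below 2. Therefore the treewidth is 2.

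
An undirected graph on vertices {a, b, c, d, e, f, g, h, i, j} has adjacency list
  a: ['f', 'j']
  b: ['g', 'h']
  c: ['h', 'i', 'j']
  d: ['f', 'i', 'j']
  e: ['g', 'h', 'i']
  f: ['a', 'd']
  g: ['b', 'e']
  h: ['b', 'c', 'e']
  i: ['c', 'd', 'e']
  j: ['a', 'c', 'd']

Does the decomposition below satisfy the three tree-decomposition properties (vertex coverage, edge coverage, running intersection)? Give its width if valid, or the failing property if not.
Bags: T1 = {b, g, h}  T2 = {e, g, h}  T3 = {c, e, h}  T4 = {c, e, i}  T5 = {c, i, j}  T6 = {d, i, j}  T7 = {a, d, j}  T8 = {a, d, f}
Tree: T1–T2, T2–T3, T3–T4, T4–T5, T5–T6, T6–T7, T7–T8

Yes; width 2.

Every vertex of G appears in some bag (union = {a, b, c, d, e, f, g, h, i, j}); every edge is covered by a bag; and for each vertex v the set of bags containing v is connected in the bag tree. The decomposition is therefore valid. The largest bag has 3 vertices, so the width is 2.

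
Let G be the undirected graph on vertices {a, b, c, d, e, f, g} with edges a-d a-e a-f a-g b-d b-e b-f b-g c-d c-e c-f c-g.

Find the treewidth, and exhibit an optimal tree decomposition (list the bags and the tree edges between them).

Treewidth 3.
Bags: B1 = {a, b, c, f}  B2 = {a, b, c, d}  B3 = {a, b, c, g}  B4 = {a, b, c, e}
Tree: B1–B2, B2–B3, B3–B4

The largest bag has 4 vertices, giving width 3; this decomposition certifies tw(G) ≤ 3. For the lower bound: the 4 vertex sets {c,f}, {a,d}, {b}, {g} are disjoint, each induces a connected subgraph, and every pair is joined by at least one edge of G. Contracting each set to a single vertex therefore yields K_{4} as a minor, and since treewidth is minor-monotone, tw(G) ≥ tw(K_{4}) = 3. Therefore the treewidth is 3.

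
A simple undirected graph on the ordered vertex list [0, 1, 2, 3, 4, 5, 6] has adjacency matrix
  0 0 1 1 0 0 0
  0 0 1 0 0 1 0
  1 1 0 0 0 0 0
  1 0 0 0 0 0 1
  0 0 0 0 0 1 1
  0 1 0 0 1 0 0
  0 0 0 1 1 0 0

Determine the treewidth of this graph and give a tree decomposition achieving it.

Treewidth 2.
One optimal decomposition is:
Bags: B1 = {4, 5, 6}  B2 = {3, 5, 6}  B3 = {0, 3, 5}  B4 = {0, 2, 5}  B5 = {1, 2, 5}
Tree: B1–B2, B2–B3, B3–B4, B4–B5

Each bag holds 3 vertices, so the decomposition has width 2, which upper-bounds the treewidth. For the lower bound, G contains the cycle 5–4–6–3–0–2–1–5, so G is not a forest; only forests have treewidth ≤ 1, hence tw(G) ≥ 2. Hence tw(G) = 2 exactly.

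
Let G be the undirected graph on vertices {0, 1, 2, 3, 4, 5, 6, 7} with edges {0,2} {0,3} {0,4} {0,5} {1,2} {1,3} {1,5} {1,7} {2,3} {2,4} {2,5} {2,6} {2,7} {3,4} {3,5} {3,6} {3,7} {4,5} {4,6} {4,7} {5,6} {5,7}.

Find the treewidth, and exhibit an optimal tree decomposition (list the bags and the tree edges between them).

Treewidth 4.
Bags: B1 = {2, 3, 4, 5, 7}  B2 = {2, 3, 4, 5, 6}  B3 = {1, 2, 3, 5, 7}  B4 = {0, 2, 3, 4, 5}
Tree: B1–B2, B1–B3, B2–B4

The largest bag has 5 vertices, giving width 4; this decomposition certifies tw(G) ≤ 4. On the other hand G contains the 5-clique {1, 2, 3, 5, 7}. A clique must lie in a single bag of any decomposition, so no decomposition can have width below 4. Combining the bounds, tw(G) = 4.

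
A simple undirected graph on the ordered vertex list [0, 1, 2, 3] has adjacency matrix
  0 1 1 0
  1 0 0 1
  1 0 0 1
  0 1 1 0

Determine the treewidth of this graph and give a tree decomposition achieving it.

Treewidth 2.
One such decomposition:
Bags: B1 = {0, 2, 3}  B2 = {0, 1, 3}
Tree: B1–B2

Each bag holds 3 vertices, so the decomposition has width 2, which upper-bounds the treewidth. Since 0–2–3–1–0 is a cycle in G, G is not acyclic. Forests are exactly the graphs of treewidth ≤ 1, so tw(G) ≥ 2. Hence tw(G) = 2 exactly.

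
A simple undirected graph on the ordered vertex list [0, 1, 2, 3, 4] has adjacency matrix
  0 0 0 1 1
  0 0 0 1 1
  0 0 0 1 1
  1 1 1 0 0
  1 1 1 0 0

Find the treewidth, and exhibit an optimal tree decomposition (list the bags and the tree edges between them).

Every bag has size at most 3, so the width is 3 − 1 = 2 and tw(G) ≤ 2. For the lower bound, G contains the cycle 0–4–1–3–0, so G is not a forest; only forests have treewidth ≤ 1, hence tw(G) ≥ 2. Combining the bounds, tw(G) = 2.

Treewidth 2.
Bags: B1 = {0, 3, 4}  B2 = {1, 3, 4}  B3 = {2, 3, 4}
Tree: B1–B2, B2–B3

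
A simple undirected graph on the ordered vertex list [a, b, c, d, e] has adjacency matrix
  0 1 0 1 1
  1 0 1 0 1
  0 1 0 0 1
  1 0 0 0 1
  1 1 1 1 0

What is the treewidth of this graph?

2

A width-2 tree decomposition is:
Bags: B1 = {a, d, e}  B2 = {a, b, e}  B3 = {b, c, e}
Tree: B1–B2, B2–B3
Every bag has size at most 3, so the width is 3 − 1 = 2 and tw(G) ≤ 2. On the other hand G contains the 3-clique {b, c, e}. A clique must lie in a single bag of any decomposition, so no decomposition can have width below 2. Hence tw(G) = 2 exactly.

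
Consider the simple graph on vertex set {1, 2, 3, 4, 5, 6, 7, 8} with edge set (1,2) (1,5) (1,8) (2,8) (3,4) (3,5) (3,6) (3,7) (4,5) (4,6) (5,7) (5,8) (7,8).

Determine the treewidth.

A width-2 tree decomposition is:
Bags: B1 = {3, 4, 6}  B2 = {3, 4, 5}  B3 = {3, 5, 7}  B4 = {5, 7, 8}  B5 = {1, 5, 8}  B6 = {1, 2, 8}
Tree: B1–B2, B2–B3, B3–B4, B4–B5, B5–B6
Each bag holds 3 vertices, so the decomposition has width 2, which upper-bounds the treewidth. For the lower bound, the 3 vertices {1, 2, 8} are pairwise adjacent, and any tree decomposition puts a clique entirely inside one bag — forcing width ≥ 2. Therefore the treewidth is 2.

2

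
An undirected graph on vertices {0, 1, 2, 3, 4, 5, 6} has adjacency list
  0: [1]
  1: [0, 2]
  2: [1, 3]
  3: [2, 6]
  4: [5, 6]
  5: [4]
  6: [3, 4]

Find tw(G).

1

A width-1 tree decomposition is:
Bags: B1 = {4, 5}  B2 = {4, 6}  B3 = {3, 6}  B4 = {2, 3}  B5 = {1, 2}  B6 = {0, 1}
Tree: B1–B2, B2–B3, B3–B4, B4–B5, B5–B6
Every bag has size at most 2, so the width is 2 − 1 = 1 and tw(G) ≤ 1. Any graph with an edge has treewidth ≥ 1, and G has the edge 5–4. Combining the bounds, tw(G) = 1.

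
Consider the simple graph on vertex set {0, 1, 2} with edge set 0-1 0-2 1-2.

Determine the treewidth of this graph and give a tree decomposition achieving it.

Treewidth 2.
One optimal decomposition is:
Bags: B1 = {0, 1, 2}
Tree: (single bag)

With just one bag of size 3, the width is 3 − 1 = 2, so tw(G) ≤ 2. Conversely, {0, 1, 2} is a clique of size 3, and the vertices of any clique must share a bag in every tree decomposition; so some bag has ≥ 3 vertices and tw(G) ≥ 2. Combining the bounds, tw(G) = 2.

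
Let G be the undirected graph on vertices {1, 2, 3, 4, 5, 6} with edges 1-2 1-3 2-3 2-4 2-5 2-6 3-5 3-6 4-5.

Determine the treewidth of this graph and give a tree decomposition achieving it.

Every bag has size at most 3, so the width is 3 − 1 = 2 and tw(G) ≤ 2. On the other hand G contains the 3-clique {1, 2, 3}. A clique must lie in a single bag of any decomposition, so no decomposition can have width below 2. Therefore the treewidth is 2.

Treewidth 2.
Bags: B1 = {2, 3, 5}  B2 = {1, 2, 3}  B3 = {2, 4, 5}  B4 = {2, 3, 6}
Tree: B1–B2, B1–B3, B2–B4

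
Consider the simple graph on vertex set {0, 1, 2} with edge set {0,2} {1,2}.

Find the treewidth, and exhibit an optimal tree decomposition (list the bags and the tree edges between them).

Treewidth 1.
One optimal decomposition is:
Bags: B1 = {0, 2}  B2 = {1, 2}
Tree: B1–B2

Every bag has size at most 2, so the width is 2 − 1 = 1 and tw(G) ≤ 1. G has an edge, so its treewidth is at least 1. Hence tw(G) = 1 exactly.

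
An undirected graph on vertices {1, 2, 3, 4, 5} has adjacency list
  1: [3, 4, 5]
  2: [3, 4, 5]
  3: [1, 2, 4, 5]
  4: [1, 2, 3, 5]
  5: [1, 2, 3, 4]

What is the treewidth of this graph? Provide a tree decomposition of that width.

The largest bag has 4 vertices, giving width 3; this decomposition certifies tw(G) ≤ 3. On the other hand G contains the 4-clique {1, 3, 4, 5}. A clique must lie in a single bag of any decomposition, so no decomposition can have width below 3. Combining the bounds, tw(G) = 3.

Treewidth 3.
Bags: B1 = {2, 3, 4, 5}  B2 = {1, 3, 4, 5}
Tree: B1–B2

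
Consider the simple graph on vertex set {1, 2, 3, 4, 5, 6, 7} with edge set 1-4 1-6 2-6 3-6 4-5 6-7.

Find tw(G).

1

A width-1 tree decomposition is:
Bags: B1 = {1, 4}  B2 = {1, 6}  B3 = {3, 6}  B4 = {6, 7}  B5 = {4, 5}  B6 = {2, 6}
Tree: B1–B2, B2–B3, B3–B4, B1–B5, B4–B6
The largest bag has 2 vertices, giving width 1; this decomposition certifies tw(G) ≤ 1. Any graph with an edge has treewidth ≥ 1, and G has the edge 4–1. Combining the bounds, tw(G) = 1.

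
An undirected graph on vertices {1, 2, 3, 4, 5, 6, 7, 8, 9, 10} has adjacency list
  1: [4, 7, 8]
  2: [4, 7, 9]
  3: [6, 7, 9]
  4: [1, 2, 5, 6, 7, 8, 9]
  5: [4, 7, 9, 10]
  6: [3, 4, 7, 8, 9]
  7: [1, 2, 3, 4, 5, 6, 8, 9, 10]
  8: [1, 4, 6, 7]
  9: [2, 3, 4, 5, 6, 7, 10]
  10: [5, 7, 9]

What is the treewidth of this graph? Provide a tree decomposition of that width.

Every bag has size at most 4, so the width is 4 − 1 = 3 and tw(G) ≤ 3. For the lower bound, the 4 vertices {5, 7, 9, 10} are pairwise adjacent, and any tree decomposition puts a clique entirely inside one bag — forcing width ≥ 3. Combining the bounds, tw(G) = 3.

Treewidth 3.
Bags: B1 = {4, 5, 7, 9}  B2 = {4, 6, 7, 9}  B3 = {4, 6, 7, 8}  B4 = {2, 4, 7, 9}  B5 = {1, 4, 7, 8}  B6 = {5, 7, 9, 10}  B7 = {3, 6, 7, 9}
Tree: B1–B2, B2–B3, B1–B4, B3–B5, B1–B6, B2–B7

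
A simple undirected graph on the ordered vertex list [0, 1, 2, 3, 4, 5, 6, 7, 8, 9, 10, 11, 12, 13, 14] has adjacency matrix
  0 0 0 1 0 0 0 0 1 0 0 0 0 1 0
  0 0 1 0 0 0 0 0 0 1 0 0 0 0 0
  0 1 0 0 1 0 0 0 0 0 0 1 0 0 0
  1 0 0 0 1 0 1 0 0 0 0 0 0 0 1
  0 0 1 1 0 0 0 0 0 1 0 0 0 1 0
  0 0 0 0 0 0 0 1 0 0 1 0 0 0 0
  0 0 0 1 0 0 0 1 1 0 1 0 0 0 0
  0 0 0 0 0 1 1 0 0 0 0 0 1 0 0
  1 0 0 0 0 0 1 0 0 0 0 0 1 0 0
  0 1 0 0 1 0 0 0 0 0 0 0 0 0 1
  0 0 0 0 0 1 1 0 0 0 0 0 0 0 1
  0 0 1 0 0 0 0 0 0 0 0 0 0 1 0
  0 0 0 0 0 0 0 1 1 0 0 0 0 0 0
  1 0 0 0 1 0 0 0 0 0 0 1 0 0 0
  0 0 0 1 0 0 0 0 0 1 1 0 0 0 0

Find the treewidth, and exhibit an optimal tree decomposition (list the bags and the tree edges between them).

Treewidth 3.
One such decomposition:
Bags: B1 = {1, 2, 11, 13}  B2 = {1, 2, 4, 13}  B3 = {1, 4, 9, 13}  B4 = {0, 4, 9, 13}  B5 = {0, 3, 4, 9}  B6 = {0, 3, 9, 14}  B7 = {0, 3, 8, 14}  B8 = {3, 6, 8, 14}  B9 = {6, 8, 10, 14}  B10 = {6, 8, 10, 12}  B11 = {6, 7, 10, 12}  B12 = {5, 7, 10, 12}
Tree: B1–B2, B2–B3, B3–B4, B4–B5, B5–B6, B6–B7, B7–B8, B8–B9, B9–B10, B10–B11, B11–B12

Every bag has size at most 4, so the width is 4 − 1 = 3 and tw(G) ≤ 3. For the lower bound: the 4 vertex sets {1,2,11}, {13}, {4}, {0,3,9,14} are disjoint, each induces a connected subgraph, and every pair is joined by at least one edge of G. Contracting each set to a single vertex therefore yields K_{4} as a minor, and since treewidth is minor-monotone, tw(G) ≥ tw(K_{4}) = 3. Therefore the treewidth is 3.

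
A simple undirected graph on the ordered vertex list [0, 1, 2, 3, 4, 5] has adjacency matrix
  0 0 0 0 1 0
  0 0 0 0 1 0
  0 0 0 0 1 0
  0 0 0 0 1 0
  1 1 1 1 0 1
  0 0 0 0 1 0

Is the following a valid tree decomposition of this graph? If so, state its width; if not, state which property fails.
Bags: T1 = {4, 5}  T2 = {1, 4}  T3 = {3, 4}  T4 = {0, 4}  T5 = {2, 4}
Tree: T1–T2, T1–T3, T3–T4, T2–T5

Yes; width 1.

Checking the three conditions: (i) the bags cover all of {0, 1, 2, 3, 4, 5}; (ii) for each edge, some bag contains both endpoints; (iii) the bags containing any fixed vertex form a subtree. All hold, so the decomposition is valid with width 2 − 1 = 1.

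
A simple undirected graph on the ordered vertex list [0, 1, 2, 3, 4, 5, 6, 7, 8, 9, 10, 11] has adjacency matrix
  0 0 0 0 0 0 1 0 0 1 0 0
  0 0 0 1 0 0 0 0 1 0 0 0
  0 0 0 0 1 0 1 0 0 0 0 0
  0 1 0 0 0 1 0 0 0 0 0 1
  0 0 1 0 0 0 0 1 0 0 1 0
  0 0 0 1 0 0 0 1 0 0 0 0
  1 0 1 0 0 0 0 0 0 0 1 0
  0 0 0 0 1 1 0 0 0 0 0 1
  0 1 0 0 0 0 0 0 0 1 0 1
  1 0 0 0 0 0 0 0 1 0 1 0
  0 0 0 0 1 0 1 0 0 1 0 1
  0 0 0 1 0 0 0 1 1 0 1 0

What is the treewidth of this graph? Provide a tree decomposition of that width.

The largest bag has 4 vertices, giving width 3; this decomposition certifies tw(G) ≤ 3. For the lower bound: the 4 vertex sets {1,3,5}, {7}, {11}, {4,8,9,10} are disjoint, each induces a connected subgraph, and every pair is joined by at least one edge of G. Contracting each set to a single vertex therefore yields K_{4} as a minor, and since treewidth is minor-monotone, tw(G) ≥ tw(K_{4}) = 3. Hence tw(G) = 3 exactly.

Treewidth 3.
One optimal decomposition is:
Bags: B1 = {1, 3, 5, 7}  B2 = {1, 3, 7, 11}  B3 = {1, 7, 8, 11}  B4 = {4, 7, 8, 11}  B5 = {4, 8, 10, 11}  B6 = {4, 8, 9, 10}  B7 = {2, 4, 9, 10}  B8 = {2, 6, 9, 10}  B9 = {0, 2, 6, 9}
Tree: B1–B2, B2–B3, B3–B4, B4–B5, B5–B6, B6–B7, B7–B8, B8–B9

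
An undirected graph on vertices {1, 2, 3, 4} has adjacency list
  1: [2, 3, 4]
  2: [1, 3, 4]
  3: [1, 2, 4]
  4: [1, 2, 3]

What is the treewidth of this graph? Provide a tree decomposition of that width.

Treewidth 3.
Bags: B1 = {1, 2, 3, 4}
Tree: (single bag)

A single bag containing all 4 vertices is trivially a valid decomposition of width 3. On the other hand G contains the 4-clique {1, 2, 3, 4}. A clique must lie in a single bag of any decomposition, so no decomposition can have width below 3. Combining the bounds, tw(G) = 3.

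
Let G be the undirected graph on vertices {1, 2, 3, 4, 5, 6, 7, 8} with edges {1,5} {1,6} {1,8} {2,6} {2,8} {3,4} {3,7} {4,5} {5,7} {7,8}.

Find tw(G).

A width-2 tree decomposition is:
Bags: B1 = {1, 2, 6}  B2 = {1, 2, 8}  B3 = {1, 5, 8}  B4 = {5, 7, 8}  B5 = {4, 5, 7}  B6 = {3, 4, 7}
Tree: B1–B2, B2–B3, B3–B4, B4–B5, B5–B6
Each bag holds 3 vertices, so the decomposition has width 2, which upper-bounds the treewidth. Since 6–2–8–1–6 is a cycle in G, G is not acyclic. Forests are exactly the graphs of treewidth ≤ 1, so tw(G) ≥ 2. Combining the bounds, tw(G) = 2.

2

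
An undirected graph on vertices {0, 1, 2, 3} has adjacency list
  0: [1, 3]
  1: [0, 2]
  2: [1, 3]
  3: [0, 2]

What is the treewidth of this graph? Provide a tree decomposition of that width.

Each bag holds 3 vertices, so the decomposition has width 2, which upper-bounds the treewidth. Since 0–1–2–3–0 is a cycle in G, G is not acyclic. Forests are exactly the graphs of treewidth ≤ 1, so tw(G) ≥ 2. The upper and lower bounds meet at 2, so that is the treewidth.

Treewidth 2.
One optimal decomposition is:
Bags: B1 = {0, 1, 2}  B2 = {0, 2, 3}
Tree: B1–B2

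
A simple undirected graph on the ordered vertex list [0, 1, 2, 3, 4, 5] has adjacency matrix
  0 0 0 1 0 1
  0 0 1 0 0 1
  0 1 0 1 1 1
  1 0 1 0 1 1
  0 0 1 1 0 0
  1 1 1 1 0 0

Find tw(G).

2

A width-2 tree decomposition is:
Bags: B1 = {2, 3, 5}  B2 = {0, 3, 5}  B3 = {1, 2, 5}  B4 = {2, 3, 4}
Tree: B1–B2, B1–B3, B1–B4
Each bag holds 3 vertices, so the decomposition has width 2, which upper-bounds the treewidth. On the other hand G contains the 3-clique {0, 3, 5}. A clique must lie in a single bag of any decomposition, so no decomposition can have width below 2. Hence tw(G) = 2 exactly.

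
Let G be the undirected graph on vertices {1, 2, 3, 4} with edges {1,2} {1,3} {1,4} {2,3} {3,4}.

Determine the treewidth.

2

A width-2 tree decomposition is:
Bags: B1 = {1, 3, 4}  B2 = {1, 2, 3}
Tree: B1–B2
Each bag holds 3 vertices, so the decomposition has width 2, which upper-bounds the treewidth. For the lower bound, the 3 vertices {1, 2, 3} are pairwise adjacent, and any tree decomposition puts a clique entirely inside one bag — forcing width ≥ 2. The upper and lower bounds meet at 2, so that is the treewidth.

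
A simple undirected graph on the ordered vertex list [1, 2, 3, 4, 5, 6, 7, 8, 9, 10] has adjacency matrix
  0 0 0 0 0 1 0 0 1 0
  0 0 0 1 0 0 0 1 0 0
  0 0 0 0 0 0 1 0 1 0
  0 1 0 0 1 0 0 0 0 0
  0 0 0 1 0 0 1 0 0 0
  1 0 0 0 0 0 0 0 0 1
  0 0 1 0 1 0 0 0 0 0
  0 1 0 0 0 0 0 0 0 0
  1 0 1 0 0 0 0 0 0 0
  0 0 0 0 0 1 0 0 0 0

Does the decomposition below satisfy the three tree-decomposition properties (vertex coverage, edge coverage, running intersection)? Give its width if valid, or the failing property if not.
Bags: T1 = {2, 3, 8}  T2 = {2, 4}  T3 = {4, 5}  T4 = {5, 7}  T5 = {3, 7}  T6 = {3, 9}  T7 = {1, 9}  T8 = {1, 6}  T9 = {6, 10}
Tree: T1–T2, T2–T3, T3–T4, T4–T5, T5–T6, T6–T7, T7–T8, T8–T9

No — bags containing vertex 3 are not connected in the tree.

A tree decomposition must satisfy three properties: every vertex lies in some bag; for every edge, both endpoints lie together in some bag; and for every vertex, the bags containing it form a connected subtree. Here bags containing vertex 3 are not connected in the tree, so the decomposition is invalid.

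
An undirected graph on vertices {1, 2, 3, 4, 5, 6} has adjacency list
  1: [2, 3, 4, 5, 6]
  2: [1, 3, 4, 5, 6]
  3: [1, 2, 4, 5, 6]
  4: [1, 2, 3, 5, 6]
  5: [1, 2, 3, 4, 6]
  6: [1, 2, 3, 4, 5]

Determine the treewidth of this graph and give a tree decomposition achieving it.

Treewidth 5.
One optimal decomposition is:
Bags: B1 = {1, 2, 3, 4, 5, 6}
Tree: (single bag)

A single bag containing all 6 vertices is trivially a valid decomposition of width 5. For the lower bound, the 6 vertices {1, 2, 3, 4, 5, 6} are pairwise adjacent, and any tree decomposition puts a clique entirely inside one bag — forcing width ≥ 5. Hence tw(G) = 5 exactly.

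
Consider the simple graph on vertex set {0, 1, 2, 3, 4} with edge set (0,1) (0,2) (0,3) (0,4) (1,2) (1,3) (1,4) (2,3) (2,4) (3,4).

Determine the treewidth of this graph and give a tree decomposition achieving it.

With just one bag of size 5, the width is 5 − 1 = 4, so tw(G) ≤ 4. For the lower bound, the 5 vertices {0, 1, 2, 3, 4} are pairwise adjacent, and any tree decomposition puts a clique entirely inside one bag — forcing width ≥ 4. Hence tw(G) = 4 exactly.

Treewidth 4.
One optimal decomposition is:
Bags: B1 = {0, 1, 2, 3, 4}
Tree: (single bag)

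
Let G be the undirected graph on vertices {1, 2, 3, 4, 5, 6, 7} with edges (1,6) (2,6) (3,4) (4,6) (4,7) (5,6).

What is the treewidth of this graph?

A width-1 tree decomposition is:
Bags: B1 = {4, 6}  B2 = {5, 6}  B3 = {3, 4}  B4 = {1, 6}  B5 = {2, 6}  B6 = {4, 7}
Tree: B1–B2, B1–B3, B2–B4, B1–B5, B1–B6
Each bag holds 2 vertices, so the decomposition has width 1, which upper-bounds the treewidth. Any graph with an edge has treewidth ≥ 1, and G has the edge 4–6. Therefore the treewidth is 1.

1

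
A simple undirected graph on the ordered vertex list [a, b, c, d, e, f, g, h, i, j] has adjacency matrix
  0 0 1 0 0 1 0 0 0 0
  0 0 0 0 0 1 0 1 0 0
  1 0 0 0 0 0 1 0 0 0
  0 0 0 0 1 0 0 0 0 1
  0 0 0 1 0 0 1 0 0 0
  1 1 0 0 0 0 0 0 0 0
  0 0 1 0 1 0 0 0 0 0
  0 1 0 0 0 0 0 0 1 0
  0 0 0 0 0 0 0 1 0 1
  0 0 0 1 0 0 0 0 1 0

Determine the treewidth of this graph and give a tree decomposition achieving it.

Treewidth 2.
One such decomposition:
Bags: B1 = {d, i, j}  B2 = {d, h, i}  B3 = {b, d, h}  B4 = {b, d, f}  B5 = {a, d, f}  B6 = {a, c, d}  B7 = {c, d, g}  B8 = {d, e, g}
Tree: B1–B2, B2–B3, B3–B4, B4–B5, B5–B6, B6–B7, B7–B8

Each bag holds 3 vertices, so the decomposition has width 2, which upper-bounds the treewidth. Since d–j–i–h–b–f–a–c–g–e–d is a cycle in G, G is not acyclic. Forests are exactly the graphs of treewidth ≤ 1, so tw(G) ≥ 2. Combining the bounds, tw(G) = 2.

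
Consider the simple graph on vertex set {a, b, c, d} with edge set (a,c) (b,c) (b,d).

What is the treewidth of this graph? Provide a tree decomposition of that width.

Every bag has size at most 2, so the width is 2 − 1 = 1 and tw(G) ≤ 1. Since G has at least one edge (e.g. d–b), it is not an edgeless graph, so tw(G) ≥ 1. Hence tw(G) = 1 exactly.

Treewidth 1.
Bags: B1 = {b, d}  B2 = {b, c}  B3 = {a, c}
Tree: B1–B2, B2–B3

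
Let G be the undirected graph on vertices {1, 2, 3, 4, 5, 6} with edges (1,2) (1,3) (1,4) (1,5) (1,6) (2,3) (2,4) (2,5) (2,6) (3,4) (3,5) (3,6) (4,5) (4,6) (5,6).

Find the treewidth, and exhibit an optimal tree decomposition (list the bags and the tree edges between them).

Treewidth 5.
One such decomposition:
Bags: B1 = {1, 2, 3, 4, 5, 6}
Tree: (single bag)

With just one bag of size 6, the width is 6 − 1 = 5, so tw(G) ≤ 5. On the other hand G contains the 6-clique {1, 2, 3, 4, 5, 6}. A clique must lie in a single bag of any decomposition, so no decomposition can have width below 5. Hence tw(G) = 5 exactly.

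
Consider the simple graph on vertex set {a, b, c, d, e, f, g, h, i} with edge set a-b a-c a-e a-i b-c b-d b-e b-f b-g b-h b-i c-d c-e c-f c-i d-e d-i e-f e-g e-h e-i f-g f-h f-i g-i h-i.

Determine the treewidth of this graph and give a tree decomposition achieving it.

Treewidth 4.
Bags: B1 = {b, c, e, f, i}  B2 = {b, e, f, g, i}  B3 = {b, e, f, h, i}  B4 = {b, c, d, e, i}  B5 = {a, b, c, e, i}
Tree: B1–B2, B2–B3, B1–B4, B1–B5

Every bag has size at most 5, so the width is 5 − 1 = 4 and tw(G) ≤ 4. For the lower bound, the 5 vertices {b, c, d, e, i} are pairwise adjacent, and any tree decomposition puts a clique entirely inside one bag — forcing width ≥ 4. Combining the bounds, tw(G) = 4.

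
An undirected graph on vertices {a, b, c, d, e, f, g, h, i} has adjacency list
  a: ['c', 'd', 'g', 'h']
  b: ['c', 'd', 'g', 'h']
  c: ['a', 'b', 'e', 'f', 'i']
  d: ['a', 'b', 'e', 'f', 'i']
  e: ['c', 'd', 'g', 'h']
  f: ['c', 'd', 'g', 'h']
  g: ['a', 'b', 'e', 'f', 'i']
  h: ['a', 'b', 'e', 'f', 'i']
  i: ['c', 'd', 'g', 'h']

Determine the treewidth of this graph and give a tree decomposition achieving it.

Every bag has size at most 5, so the width is 5 − 1 = 4 and tw(G) ≤ 4. For the lower bound: the 5 vertex sets {a,h}, {b,d}, {c,i}, {g}, {f} are disjoint, each induces a connected subgraph, and every pair is joined by at least one edge of G. Contracting each set to a single vertex therefore yields K_{5} as a minor, and since treewidth is minor-monotone, tw(G) ≥ tw(K_{5}) = 4. Therefore the treewidth is 4.

Treewidth 4.
Bags: B1 = {a, c, d, g, h}  B2 = {b, c, d, g, h}  B3 = {c, d, g, h, i}  B4 = {c, d, f, g, h}  B5 = {c, d, e, g, h}
Tree: B1–B2, B2–B3, B3–B4, B4–B5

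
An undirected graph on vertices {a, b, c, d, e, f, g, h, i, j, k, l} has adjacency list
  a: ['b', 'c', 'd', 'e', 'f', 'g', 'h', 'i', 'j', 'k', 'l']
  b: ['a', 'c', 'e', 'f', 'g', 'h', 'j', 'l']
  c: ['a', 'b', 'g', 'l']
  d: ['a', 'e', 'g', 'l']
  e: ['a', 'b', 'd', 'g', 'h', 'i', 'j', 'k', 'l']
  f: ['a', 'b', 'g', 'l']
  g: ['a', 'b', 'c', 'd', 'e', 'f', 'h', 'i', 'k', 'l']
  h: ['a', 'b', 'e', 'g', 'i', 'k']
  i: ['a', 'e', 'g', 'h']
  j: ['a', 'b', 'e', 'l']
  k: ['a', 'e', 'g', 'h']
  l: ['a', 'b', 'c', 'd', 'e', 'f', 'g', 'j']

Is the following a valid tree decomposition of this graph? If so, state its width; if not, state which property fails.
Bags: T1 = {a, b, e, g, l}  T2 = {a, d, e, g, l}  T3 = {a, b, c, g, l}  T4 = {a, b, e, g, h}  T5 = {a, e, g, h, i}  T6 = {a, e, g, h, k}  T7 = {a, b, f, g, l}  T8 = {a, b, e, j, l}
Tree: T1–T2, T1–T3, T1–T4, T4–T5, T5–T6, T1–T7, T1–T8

Yes; width 4.

Checking the three conditions: (i) the bags cover all of {a, b, c, d, e, f, g, h, i, j, k, l}; (ii) for each edge, some bag contains both endpoints; (iii) the bags containing any fixed vertex form a subtree. All hold, so the decomposition is valid with width 5 − 1 = 4.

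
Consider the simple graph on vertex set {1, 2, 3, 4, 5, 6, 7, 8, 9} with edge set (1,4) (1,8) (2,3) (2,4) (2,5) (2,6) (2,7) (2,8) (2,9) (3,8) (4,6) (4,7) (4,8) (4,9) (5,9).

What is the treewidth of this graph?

A width-2 tree decomposition is:
Bags: B1 = {2, 4, 8}  B2 = {1, 4, 8}  B3 = {2, 3, 8}  B4 = {2, 4, 9}  B5 = {2, 5, 9}  B6 = {2, 4, 6}  B7 = {2, 4, 7}
Tree: B1–B2, B1–B3, B1–B4, B4–B5, B4–B6, B4–B7
The largest bag has 3 vertices, giving width 2; this decomposition certifies tw(G) ≤ 2. For the lower bound, the 3 vertices {1, 4, 8} are pairwise adjacent, and any tree decomposition puts a clique entirely inside one bag — forcing width ≥ 2. Combining the bounds, tw(G) = 2.

2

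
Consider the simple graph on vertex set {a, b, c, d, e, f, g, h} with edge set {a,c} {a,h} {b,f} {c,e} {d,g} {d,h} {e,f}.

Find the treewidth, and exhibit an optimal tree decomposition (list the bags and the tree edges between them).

Each bag holds 2 vertices, so the decomposition has width 1, which upper-bounds the treewidth. G has an edge, so its treewidth is at least 1. Combining the bounds, tw(G) = 1.

Treewidth 1.
Bags: B1 = {d, g}  B2 = {d, h}  B3 = {a, h}  B4 = {a, c}  B5 = {c, e}  B6 = {e, f}  B7 = {b, f}
Tree: B1–B2, B2–B3, B3–B4, B4–B5, B5–B6, B6–B7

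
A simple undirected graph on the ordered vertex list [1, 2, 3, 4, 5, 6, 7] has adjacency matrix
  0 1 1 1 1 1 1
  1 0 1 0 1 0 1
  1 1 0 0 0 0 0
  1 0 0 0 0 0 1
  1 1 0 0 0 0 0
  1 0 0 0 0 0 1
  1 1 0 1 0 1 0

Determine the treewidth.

A width-2 tree decomposition is:
Bags: B1 = {1, 2, 5}  B2 = {1, 2, 7}  B3 = {1, 6, 7}  B4 = {1, 2, 3}  B5 = {1, 4, 7}
Tree: B1–B2, B2–B3, B1–B4, B2–B5
Every bag has size at most 3, so the width is 3 − 1 = 2 and tw(G) ≤ 2. For the lower bound, the 3 vertices {1, 2, 3} are pairwise adjacent, and any tree decomposition puts a clique entirely inside one bag — forcing width ≥ 2. Combining the bounds, tw(G) = 2.

2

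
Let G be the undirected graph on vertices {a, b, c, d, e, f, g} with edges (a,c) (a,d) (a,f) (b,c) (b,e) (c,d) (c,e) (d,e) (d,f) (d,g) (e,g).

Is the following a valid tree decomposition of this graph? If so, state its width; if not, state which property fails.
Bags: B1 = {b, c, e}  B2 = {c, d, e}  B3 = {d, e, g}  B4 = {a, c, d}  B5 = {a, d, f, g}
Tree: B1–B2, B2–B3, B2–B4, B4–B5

No — bags containing vertex g are not connected in the tree.

A tree decomposition must satisfy three properties: every vertex lies in some bag; for every edge, both endpoints lie together in some bag; and for every vertex, the bags containing it form a connected subtree. Here bags containing vertex g are not connected in the tree, so the decomposition is invalid.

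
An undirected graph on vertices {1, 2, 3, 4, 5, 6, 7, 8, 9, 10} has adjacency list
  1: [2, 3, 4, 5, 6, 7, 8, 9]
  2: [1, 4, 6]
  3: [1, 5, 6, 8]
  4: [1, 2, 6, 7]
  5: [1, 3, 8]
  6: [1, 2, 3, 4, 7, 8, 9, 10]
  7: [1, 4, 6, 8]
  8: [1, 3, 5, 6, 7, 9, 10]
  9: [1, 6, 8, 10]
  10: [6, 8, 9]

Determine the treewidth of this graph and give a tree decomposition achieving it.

The largest bag has 4 vertices, giving width 3; this decomposition certifies tw(G) ≤ 3. Conversely, {1, 3, 5, 8} is a clique of size 4, and the vertices of any clique must share a bag in every tree decomposition; so some bag has ≥ 4 vertices and tw(G) ≥ 3. The upper and lower bounds meet at 3, so that is the treewidth.

Treewidth 3.
Bags: B1 = {1, 3, 6, 8}  B2 = {1, 6, 8, 9}  B3 = {1, 6, 7, 8}  B4 = {1, 4, 6, 7}  B5 = {1, 2, 4, 6}  B6 = {6, 8, 9, 10}  B7 = {1, 3, 5, 8}
Tree: B1–B2, B2–B3, B3–B4, B4–B5, B2–B6, B1–B7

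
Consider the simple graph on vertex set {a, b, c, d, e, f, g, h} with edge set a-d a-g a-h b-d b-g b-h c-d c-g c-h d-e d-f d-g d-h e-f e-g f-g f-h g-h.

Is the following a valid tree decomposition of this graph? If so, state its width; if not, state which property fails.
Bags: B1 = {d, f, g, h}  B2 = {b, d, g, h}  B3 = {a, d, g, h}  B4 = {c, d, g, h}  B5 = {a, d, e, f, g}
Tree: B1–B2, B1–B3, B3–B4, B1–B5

No — bags containing vertex a are not connected in the tree.

A tree decomposition must satisfy three properties: every vertex lies in some bag; for every edge, both endpoints lie together in some bag; and for every vertex, the bags containing it form a connected subtree. Here bags containing vertex a are not connected in the tree, so the decomposition is invalid.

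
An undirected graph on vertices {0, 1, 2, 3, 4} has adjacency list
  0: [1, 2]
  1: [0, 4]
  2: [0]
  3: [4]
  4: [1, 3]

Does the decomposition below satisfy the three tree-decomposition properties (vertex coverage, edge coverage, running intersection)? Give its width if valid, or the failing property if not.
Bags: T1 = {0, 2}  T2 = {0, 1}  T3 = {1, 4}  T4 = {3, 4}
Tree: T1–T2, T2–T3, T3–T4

Yes; width 1.

Checking the three conditions: (i) the bags cover all of {0, 1, 2, 3, 4}; (ii) for each edge, some bag contains both endpoints; (iii) the bags containing any fixed vertex form a subtree. All hold, so the decomposition is valid with width 2 − 1 = 1.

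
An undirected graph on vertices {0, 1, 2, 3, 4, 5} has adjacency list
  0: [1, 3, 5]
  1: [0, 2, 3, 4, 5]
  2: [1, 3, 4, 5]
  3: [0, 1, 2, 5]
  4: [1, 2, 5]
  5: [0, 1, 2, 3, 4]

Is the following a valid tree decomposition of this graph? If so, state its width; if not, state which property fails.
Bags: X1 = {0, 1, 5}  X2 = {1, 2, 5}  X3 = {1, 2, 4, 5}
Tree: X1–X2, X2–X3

No — vertex 3 appears in no bag.

A tree decomposition must satisfy three properties: every vertex lies in some bag; for every edge, both endpoints lie together in some bag; and for every vertex, the bags containing it form a connected subtree. Here vertex 3 appears in no bag, so the decomposition is invalid.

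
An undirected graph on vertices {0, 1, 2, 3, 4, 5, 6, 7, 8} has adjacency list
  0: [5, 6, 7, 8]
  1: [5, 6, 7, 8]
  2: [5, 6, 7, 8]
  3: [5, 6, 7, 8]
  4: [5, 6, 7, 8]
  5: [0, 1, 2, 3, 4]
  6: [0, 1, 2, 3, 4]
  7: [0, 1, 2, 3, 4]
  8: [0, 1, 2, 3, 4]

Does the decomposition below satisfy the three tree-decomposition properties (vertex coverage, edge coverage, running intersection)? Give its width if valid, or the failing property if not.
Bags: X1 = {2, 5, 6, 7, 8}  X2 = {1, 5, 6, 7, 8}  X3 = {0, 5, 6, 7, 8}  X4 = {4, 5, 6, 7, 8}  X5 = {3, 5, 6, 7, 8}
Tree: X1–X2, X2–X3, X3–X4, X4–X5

Checking the three conditions: (i) the bags cover all of {0, 1, 2, 3, 4, 5, 6, 7, 8}; (ii) for each edge, some bag contains both endpoints; (iii) the bags containing any fixed vertex form a subtree. All hold, so the decomposition is valid with width 5 − 1 = 4.

Yes; width 4.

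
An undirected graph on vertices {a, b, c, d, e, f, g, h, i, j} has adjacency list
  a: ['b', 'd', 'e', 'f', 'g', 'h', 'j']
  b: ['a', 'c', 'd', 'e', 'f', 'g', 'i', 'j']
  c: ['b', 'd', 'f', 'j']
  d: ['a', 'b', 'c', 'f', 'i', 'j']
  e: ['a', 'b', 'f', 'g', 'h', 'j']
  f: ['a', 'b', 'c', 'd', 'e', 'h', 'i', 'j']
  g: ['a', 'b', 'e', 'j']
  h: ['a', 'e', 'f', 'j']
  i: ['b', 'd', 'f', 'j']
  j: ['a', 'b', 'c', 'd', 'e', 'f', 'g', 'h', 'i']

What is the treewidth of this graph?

A width-4 tree decomposition is:
Bags: B1 = {a, b, d, f, j}  B2 = {a, b, e, f, j}  B3 = {b, d, f, i, j}  B4 = {a, b, e, g, j}  B5 = {a, e, f, h, j}  B6 = {b, c, d, f, j}
Tree: B1–B2, B1–B3, B2–B4, B2–B5, B3–B6
The largest bag has 5 vertices, giving width 4; this decomposition certifies tw(G) ≤ 4. On the other hand G contains the 5-clique {a, b, e, g, j}. A clique must lie in a single bag of any decomposition, so no decomposition can have width below 4. The upper and lower bounds meet at 4, so that is the treewidth.

4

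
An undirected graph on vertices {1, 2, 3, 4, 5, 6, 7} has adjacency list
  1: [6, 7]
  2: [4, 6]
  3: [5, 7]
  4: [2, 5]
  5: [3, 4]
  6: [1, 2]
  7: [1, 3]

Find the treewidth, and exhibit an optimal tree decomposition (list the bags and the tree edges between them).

Treewidth 2.
One such decomposition:
Bags: B1 = {1, 6, 7}  B2 = {2, 6, 7}  B3 = {2, 4, 7}  B4 = {4, 5, 7}  B5 = {3, 5, 7}
Tree: B1–B2, B2–B3, B3–B4, B4–B5

Every bag has size at most 3, so the width is 3 − 1 = 2 and tw(G) ≤ 2. Since 7–1–6–2–4–5–3–7 is a cycle in G, G is not acyclic. Forests are exactly the graphs of treewidth ≤ 1, so tw(G) ≥ 2. Hence tw(G) = 2 exactly.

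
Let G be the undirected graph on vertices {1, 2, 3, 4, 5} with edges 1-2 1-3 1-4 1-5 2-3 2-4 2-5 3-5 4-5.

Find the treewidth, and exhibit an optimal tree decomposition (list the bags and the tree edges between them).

Treewidth 3.
Bags: B1 = {1, 2, 3, 5}  B2 = {1, 2, 4, 5}
Tree: B1–B2

The largest bag has 4 vertices, giving width 3; this decomposition certifies tw(G) ≤ 3. Conversely, {1, 2, 3, 5} is a clique of size 4, and the vertices of any clique must share a bag in every tree decomposition; so some bag has ≥ 4 vertices and tw(G) ≥ 3. Hence tw(G) = 3 exactly.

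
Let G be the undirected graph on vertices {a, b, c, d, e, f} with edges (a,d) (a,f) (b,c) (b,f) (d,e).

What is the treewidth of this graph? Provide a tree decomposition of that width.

Treewidth 1.
One optimal decomposition is:
Bags: B1 = {d, e}  B2 = {a, d}  B3 = {a, f}  B4 = {b, f}  B5 = {b, c}
Tree: B1–B2, B2–B3, B3–B4, B4–B5

The largest bag has 2 vertices, giving width 1; this decomposition certifies tw(G) ≤ 1. Since G has at least one edge (e.g. e–d), it is not an edgeless graph, so tw(G) ≥ 1. Combining the bounds, tw(G) = 1.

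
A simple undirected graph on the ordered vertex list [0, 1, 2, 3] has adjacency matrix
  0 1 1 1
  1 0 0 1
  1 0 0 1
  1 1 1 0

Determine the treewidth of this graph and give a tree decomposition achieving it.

Treewidth 2.
One such decomposition:
Bags: B1 = {0, 2, 3}  B2 = {0, 1, 3}
Tree: B1–B2

The largest bag has 3 vertices, giving width 2; this decomposition certifies tw(G) ≤ 2. For the lower bound, the 3 vertices {0, 1, 3} are pairwise adjacent, and any tree decomposition puts a clique entirely inside one bag — forcing width ≥ 2. Therefore the treewidth is 2.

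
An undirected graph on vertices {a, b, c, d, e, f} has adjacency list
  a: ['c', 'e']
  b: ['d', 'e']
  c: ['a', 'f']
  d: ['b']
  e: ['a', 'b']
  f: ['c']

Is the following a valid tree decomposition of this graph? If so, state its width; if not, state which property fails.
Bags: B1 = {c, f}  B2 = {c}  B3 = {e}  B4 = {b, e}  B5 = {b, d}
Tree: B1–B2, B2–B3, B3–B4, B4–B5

No — vertex a appears in no bag.

A tree decomposition must satisfy three properties: every vertex lies in some bag; for every edge, both endpoints lie together in some bag; and for every vertex, the bags containing it form a connected subtree. Here vertex a appears in no bag, so the decomposition is invalid.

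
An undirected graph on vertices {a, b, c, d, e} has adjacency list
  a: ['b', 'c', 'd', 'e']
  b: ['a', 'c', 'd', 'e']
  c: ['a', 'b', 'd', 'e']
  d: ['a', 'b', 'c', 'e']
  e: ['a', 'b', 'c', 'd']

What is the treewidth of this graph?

A width-4 tree decomposition is:
Bags: B1 = {a, b, c, d, e}
Tree: (single bag)
A single bag containing all 5 vertices is trivially a valid decomposition of width 4. For the lower bound, the 5 vertices {a, b, c, d, e} are pairwise adjacent, and any tree decomposition puts a clique entirely inside one bag — forcing width ≥ 4. The upper and lower bounds meet at 4, so that is the treewidth.

4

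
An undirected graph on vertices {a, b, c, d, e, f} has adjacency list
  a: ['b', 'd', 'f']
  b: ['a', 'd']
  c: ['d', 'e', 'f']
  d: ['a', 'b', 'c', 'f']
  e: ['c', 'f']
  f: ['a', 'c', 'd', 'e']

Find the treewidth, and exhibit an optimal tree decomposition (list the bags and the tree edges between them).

Every bag has size at most 3, so the width is 3 − 1 = 2 and tw(G) ≤ 2. For the lower bound, the 3 vertices {c, d, f} are pairwise adjacent, and any tree decomposition puts a clique entirely inside one bag — forcing width ≥ 2. Therefore the treewidth is 2.

Treewidth 2.
One such decomposition:
Bags: B1 = {c, d, f}  B2 = {a, d, f}  B3 = {a, b, d}  B4 = {c, e, f}
Tree: B1–B2, B2–B3, B1–B4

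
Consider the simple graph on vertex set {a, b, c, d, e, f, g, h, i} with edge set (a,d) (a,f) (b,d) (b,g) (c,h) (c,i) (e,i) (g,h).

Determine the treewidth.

1

A width-1 tree decomposition is:
Bags: B1 = {a, f}  B2 = {a, d}  B3 = {b, d}  B4 = {b, g}  B5 = {g, h}  B6 = {c, h}  B7 = {c, i}  B8 = {e, i}
Tree: B1–B2, B2–B3, B3–B4, B4–B5, B5–B6, B6–B7, B7–B8
The largest bag has 2 vertices, giving width 1; this decomposition certifies tw(G) ≤ 1. Since G has at least one edge (e.g. f–a), it is not an edgeless graph, so tw(G) ≥ 1. Therefore the treewidth is 1.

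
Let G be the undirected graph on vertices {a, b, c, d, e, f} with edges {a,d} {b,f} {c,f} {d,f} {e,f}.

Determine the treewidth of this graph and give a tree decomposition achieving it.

Treewidth 1.
One such decomposition:
Bags: B1 = {d, f}  B2 = {c, f}  B3 = {a, d}  B4 = {e, f}  B5 = {b, f}
Tree: B1–B2, B1–B3, B2–B4, B4–B5

Every bag has size at most 2, so the width is 2 − 1 = 1 and tw(G) ≤ 1. Any graph with an edge has treewidth ≥ 1, and G has the edge d–f. Combining the bounds, tw(G) = 1.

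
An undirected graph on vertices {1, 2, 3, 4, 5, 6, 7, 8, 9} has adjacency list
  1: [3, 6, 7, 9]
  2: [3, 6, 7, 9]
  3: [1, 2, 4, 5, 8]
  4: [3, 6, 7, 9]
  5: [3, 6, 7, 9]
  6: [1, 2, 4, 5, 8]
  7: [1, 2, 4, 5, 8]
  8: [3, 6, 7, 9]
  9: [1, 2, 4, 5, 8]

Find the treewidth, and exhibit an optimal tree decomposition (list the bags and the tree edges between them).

Every bag has size at most 5, so the width is 5 − 1 = 4 and tw(G) ≤ 4. For the lower bound: the 5 vertex sets {8,9}, {2,3}, {1,6}, {7}, {4} are disjoint, each induces a connected subgraph, and every pair is joined by at least one edge of G. Contracting each set to a single vertex therefore yields K_{5} as a minor, and since treewidth is minor-monotone, tw(G) ≥ tw(K_{5}) = 4. Combining the bounds, tw(G) = 4.

Treewidth 4.
One such decomposition:
Bags: B1 = {3, 6, 7, 8, 9}  B2 = {2, 3, 6, 7, 9}  B3 = {1, 3, 6, 7, 9}  B4 = {3, 4, 6, 7, 9}  B5 = {3, 5, 6, 7, 9}
Tree: B1–B2, B2–B3, B3–B4, B4–B5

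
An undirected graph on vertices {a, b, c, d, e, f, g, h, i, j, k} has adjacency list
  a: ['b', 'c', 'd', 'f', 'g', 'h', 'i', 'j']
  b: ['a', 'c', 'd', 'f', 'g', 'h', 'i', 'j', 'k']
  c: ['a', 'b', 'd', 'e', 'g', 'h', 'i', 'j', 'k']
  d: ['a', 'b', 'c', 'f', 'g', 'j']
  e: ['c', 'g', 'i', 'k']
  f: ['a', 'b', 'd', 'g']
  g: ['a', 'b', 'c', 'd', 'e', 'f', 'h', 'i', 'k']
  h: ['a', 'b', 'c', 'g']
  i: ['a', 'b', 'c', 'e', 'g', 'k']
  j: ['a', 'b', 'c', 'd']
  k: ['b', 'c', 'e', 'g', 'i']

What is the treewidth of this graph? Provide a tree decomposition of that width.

Treewidth 4.
Bags: B1 = {a, b, c, g, i}  B2 = {a, b, c, d, g}  B3 = {b, c, g, i, k}  B4 = {c, e, g, i, k}  B5 = {a, b, c, d, j}  B6 = {a, b, d, f, g}  B7 = {a, b, c, g, h}
Tree: B1–B2, B1–B3, B3–B4, B2–B5, B2–B6, B2–B7

The largest bag has 5 vertices, giving width 4; this decomposition certifies tw(G) ≤ 4. For the lower bound, the 5 vertices {c, e, g, i, k} are pairwise adjacent, and any tree decomposition puts a clique entirely inside one bag — forcing width ≥ 4. Hence tw(G) = 4 exactly.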